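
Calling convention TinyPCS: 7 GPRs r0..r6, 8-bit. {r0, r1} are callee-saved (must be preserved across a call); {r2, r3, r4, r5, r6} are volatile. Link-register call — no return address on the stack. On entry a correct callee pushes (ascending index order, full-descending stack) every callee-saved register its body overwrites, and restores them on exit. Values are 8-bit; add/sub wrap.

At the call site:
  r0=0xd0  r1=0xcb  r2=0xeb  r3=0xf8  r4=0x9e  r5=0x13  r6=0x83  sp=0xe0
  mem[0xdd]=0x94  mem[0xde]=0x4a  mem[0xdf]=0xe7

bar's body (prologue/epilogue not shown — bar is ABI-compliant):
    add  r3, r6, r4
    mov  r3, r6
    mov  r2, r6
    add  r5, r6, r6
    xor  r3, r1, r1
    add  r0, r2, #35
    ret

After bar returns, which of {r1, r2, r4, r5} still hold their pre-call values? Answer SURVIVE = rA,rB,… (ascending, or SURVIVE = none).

SURVIVE = r1,r4

prologue: push r0 → mem[0xdf]=0xd0, sp=0xdf
body[0] add  r3, r6, r4 → r3=0x21
body[1] mov  r3, r6 → r3=0x83
body[2] mov  r2, r6 → r2=0x83
body[3] add  r5, r6, r6 → r5=0x06
body[4] xor  r3, r1, r1 → r3=0x00
body[5] add  r0, r2, #35 → r0=0xa6
epilogue: pop r0=0xd0, sp=0xe0
r1: callee-saved, written=False
r2: caller-saved, written=True
r4: caller-saved, written=False
r5: caller-saved, written=True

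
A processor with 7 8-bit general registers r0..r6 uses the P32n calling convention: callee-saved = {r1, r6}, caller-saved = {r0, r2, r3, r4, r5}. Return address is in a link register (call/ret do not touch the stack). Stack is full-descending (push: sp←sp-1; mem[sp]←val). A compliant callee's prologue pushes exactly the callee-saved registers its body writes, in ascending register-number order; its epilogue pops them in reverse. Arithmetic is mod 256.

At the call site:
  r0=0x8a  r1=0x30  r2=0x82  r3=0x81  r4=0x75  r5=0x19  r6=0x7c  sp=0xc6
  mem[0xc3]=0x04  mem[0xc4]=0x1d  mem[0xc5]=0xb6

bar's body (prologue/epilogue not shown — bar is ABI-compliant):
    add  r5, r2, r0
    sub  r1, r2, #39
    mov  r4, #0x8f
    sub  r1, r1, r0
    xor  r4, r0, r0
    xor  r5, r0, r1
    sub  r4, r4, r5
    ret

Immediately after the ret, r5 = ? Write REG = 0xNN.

prologue: push r1 -> mem[0xc5]=0x30, sp=0xc5
body[0] add  r5, r2, r0 -> r5=0x0c
body[1] sub  r1, r2, #39 -> r1=0x5b
body[2] mov  r4, #0x8f -> r4=0x8f
body[3] sub  r1, r1, r0 -> r1=0xd1
body[4] xor  r4, r0, r0 -> r4=0x00
body[5] xor  r5, r0, r1 -> r5=0x5b
body[6] sub  r4, r4, r5 -> r4=0xa5
epilogue: pop r1=0x30, sp=0xc6
r5 is caller-saved -> body value

REG = 0x5b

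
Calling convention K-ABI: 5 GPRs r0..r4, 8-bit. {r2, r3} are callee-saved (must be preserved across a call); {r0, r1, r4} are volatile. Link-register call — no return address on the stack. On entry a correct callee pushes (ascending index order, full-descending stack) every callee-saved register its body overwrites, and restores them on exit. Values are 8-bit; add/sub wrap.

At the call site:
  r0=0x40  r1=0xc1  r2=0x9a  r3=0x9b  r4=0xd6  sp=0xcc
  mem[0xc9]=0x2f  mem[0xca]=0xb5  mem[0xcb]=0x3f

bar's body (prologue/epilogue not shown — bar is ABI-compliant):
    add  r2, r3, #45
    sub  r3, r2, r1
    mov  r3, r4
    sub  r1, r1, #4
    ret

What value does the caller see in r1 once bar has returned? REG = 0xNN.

REG = 0xbd

prologue: push r2 -> mem[0xcb]=0x9a, sp=0xcb
prologue: push r3 -> mem[0xca]=0x9b, sp=0xca
body[0] add  r2, r3, #45 -> r2=0xc8
body[1] sub  r3, r2, r1 -> r3=0x07
body[2] mov  r3, r4 -> r3=0xd6
body[3] sub  r1, r1, #4 -> r1=0xbd
epilogue: pop r3=0x9b, sp=0xcb
epilogue: pop r2=0x9a, sp=0xcc
r1 is caller-saved -> body value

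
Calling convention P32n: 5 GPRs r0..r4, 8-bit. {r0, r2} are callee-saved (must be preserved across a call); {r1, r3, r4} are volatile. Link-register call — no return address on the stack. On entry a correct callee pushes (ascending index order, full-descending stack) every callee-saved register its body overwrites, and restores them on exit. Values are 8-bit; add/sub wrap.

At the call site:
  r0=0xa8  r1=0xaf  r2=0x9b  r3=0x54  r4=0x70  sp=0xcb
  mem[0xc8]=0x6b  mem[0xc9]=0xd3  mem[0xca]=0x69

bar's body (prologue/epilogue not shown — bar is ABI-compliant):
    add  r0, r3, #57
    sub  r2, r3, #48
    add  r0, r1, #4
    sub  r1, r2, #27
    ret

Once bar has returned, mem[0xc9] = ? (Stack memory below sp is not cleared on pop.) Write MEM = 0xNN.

MEM = 0x9b

prologue: push r0 → mem[0xca]=0xa8, sp=0xca
prologue: push r2 → mem[0xc9]=0x9b, sp=0xc9
body[0] add  r0, r3, #57 → r0=0x8d
body[1] sub  r2, r3, #48 → r2=0x24
body[2] add  r0, r1, #4 → r0=0xb3
body[3] sub  r1, r2, #27 → r1=0x09
epilogue: pop r2=0x9b, sp=0xca
epilogue: pop r0=0xa8, sp=0xcb
prologue pushed ['r0', 'r2'] at ['0xca', '0xc9']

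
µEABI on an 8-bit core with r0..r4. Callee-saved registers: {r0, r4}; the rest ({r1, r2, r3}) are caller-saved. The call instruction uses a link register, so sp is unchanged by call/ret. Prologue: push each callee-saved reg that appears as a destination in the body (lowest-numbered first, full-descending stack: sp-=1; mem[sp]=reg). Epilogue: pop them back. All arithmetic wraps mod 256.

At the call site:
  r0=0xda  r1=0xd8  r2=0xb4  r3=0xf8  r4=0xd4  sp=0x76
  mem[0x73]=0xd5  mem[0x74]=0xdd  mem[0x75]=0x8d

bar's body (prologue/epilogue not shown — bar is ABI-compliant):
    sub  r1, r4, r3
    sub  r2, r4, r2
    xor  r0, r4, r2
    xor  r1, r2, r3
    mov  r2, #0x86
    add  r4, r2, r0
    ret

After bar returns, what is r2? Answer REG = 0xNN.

REG = 0x86

prologue: push r0 → mem[0x75]=0xda, sp=0x75
prologue: push r4 → mem[0x74]=0xd4, sp=0x74
body[0] sub  r1, r4, r3 → r1=0xdc
body[1] sub  r2, r4, r2 → r2=0x20
body[2] xor  r0, r4, r2 → r0=0xf4
body[3] xor  r1, r2, r3 → r1=0xd8
body[4] mov  r2, #0x86 → r2=0x86
body[5] add  r4, r2, r0 → r4=0x7a
epilogue: pop r4=0xd4, sp=0x75
epilogue: pop r0=0xda, sp=0x76
r2 is caller-saved → body value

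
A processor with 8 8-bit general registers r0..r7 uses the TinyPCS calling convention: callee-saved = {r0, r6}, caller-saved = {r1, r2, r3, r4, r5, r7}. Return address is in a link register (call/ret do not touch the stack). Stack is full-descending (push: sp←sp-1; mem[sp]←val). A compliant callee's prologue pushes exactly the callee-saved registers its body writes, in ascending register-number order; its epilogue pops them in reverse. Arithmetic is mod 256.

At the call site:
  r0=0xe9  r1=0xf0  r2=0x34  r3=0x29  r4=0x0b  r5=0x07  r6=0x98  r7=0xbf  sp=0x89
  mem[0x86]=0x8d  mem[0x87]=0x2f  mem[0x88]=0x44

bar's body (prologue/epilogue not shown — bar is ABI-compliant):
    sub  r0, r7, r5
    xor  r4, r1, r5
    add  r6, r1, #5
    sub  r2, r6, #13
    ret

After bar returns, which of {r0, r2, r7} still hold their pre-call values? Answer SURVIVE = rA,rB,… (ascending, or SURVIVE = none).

prologue: push r0 → mem[0x88]=0xe9, sp=0x88
prologue: push r6 → mem[0x87]=0x98, sp=0x87
body[0] sub  r0, r7, r5 → r0=0xb8
body[1] xor  r4, r1, r5 → r4=0xf7
body[2] add  r6, r1, #5 → r6=0xf5
body[3] sub  r2, r6, #13 → r2=0xe8
epilogue: pop r6=0x98, sp=0x88
epilogue: pop r0=0xe9, sp=0x89
r0: callee-saved, written=True
r2: caller-saved, written=True
r7: caller-saved, written=False

SURVIVE = r0,r7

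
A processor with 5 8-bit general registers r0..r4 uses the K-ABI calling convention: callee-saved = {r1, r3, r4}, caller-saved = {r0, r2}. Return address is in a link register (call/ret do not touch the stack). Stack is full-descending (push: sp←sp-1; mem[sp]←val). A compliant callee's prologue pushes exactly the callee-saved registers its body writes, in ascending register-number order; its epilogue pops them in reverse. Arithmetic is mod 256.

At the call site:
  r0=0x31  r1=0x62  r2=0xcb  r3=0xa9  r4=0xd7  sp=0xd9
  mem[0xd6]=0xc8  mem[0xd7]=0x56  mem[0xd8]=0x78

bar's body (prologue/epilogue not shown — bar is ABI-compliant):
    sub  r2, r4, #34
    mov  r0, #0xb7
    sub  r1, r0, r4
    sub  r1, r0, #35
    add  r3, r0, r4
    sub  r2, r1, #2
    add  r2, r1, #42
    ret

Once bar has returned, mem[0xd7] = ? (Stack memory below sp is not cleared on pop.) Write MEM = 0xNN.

MEM = 0xa9

prologue: push r1 -> mem[0xd8]=0x62, sp=0xd8
prologue: push r3 -> mem[0xd7]=0xa9, sp=0xd7
body[0] sub  r2, r4, #34 -> r2=0xb5
body[1] mov  r0, #0xb7 -> r0=0xb7
body[2] sub  r1, r0, r4 -> r1=0xe0
body[3] sub  r1, r0, #35 -> r1=0x94
body[4] add  r3, r0, r4 -> r3=0x8e
body[5] sub  r2, r1, #2 -> r2=0x92
body[6] add  r2, r1, #42 -> r2=0xbe
epilogue: pop r3=0xa9, sp=0xd8
epilogue: pop r1=0x62, sp=0xd9
prologue pushed ['r1', 'r3'] at ['0xd8', '0xd7']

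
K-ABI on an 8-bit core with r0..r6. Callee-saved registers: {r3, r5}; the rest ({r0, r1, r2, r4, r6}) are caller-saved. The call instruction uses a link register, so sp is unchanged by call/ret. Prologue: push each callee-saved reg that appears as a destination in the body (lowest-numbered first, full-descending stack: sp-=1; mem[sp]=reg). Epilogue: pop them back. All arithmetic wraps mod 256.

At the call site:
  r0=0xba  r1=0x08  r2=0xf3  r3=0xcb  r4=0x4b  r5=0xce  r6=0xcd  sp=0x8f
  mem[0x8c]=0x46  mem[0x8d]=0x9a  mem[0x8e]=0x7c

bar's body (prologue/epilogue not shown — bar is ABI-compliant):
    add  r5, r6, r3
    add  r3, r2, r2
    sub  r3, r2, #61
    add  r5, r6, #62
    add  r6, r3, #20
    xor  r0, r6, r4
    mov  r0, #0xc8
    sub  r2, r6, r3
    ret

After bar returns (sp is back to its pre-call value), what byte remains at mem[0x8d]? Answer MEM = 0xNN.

MEM = 0xce

prologue: push r3 -> mem[0x8e]=0xcb, sp=0x8e
prologue: push r5 -> mem[0x8d]=0xce, sp=0x8d
body[0] add  r5, r6, r3 -> r5=0x98
body[1] add  r3, r2, r2 -> r3=0xe6
body[2] sub  r3, r2, #61 -> r3=0xb6
body[3] add  r5, r6, #62 -> r5=0x0b
body[4] add  r6, r3, #20 -> r6=0xca
body[5] xor  r0, r6, r4 -> r0=0x81
body[6] mov  r0, #0xc8 -> r0=0xc8
body[7] sub  r2, r6, r3 -> r2=0x14
epilogue: pop r5=0xce, sp=0x8e
epilogue: pop r3=0xcb, sp=0x8f
prologue pushed ['r3', 'r5'] at ['0x8e', '0x8d']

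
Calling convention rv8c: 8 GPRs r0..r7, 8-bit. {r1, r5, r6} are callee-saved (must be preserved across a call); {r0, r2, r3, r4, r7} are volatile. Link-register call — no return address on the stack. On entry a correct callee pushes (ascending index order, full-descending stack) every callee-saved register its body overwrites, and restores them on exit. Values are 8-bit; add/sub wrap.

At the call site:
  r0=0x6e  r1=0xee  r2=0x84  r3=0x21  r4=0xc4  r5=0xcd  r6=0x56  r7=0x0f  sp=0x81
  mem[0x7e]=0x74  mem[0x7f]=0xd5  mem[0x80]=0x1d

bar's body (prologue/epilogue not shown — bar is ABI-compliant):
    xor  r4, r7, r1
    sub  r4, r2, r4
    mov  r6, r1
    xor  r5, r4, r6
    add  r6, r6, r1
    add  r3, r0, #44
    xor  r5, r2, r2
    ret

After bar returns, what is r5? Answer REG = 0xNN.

prologue: push r5 -> mem[0x80]=0xcd, sp=0x80
prologue: push r6 -> mem[0x7f]=0x56, sp=0x7f
body[0] xor  r4, r7, r1 -> r4=0xe1
body[1] sub  r4, r2, r4 -> r4=0xa3
body[2] mov  r6, r1 -> r6=0xee
body[3] xor  r5, r4, r6 -> r5=0x4d
body[4] add  r6, r6, r1 -> r6=0xdc
body[5] add  r3, r0, #44 -> r3=0x9a
body[6] xor  r5, r2, r2 -> r5=0x00
epilogue: pop r6=0x56, sp=0x80
epilogue: pop r5=0xcd, sp=0x81
r5 is callee-saved -> restored

REG = 0xcd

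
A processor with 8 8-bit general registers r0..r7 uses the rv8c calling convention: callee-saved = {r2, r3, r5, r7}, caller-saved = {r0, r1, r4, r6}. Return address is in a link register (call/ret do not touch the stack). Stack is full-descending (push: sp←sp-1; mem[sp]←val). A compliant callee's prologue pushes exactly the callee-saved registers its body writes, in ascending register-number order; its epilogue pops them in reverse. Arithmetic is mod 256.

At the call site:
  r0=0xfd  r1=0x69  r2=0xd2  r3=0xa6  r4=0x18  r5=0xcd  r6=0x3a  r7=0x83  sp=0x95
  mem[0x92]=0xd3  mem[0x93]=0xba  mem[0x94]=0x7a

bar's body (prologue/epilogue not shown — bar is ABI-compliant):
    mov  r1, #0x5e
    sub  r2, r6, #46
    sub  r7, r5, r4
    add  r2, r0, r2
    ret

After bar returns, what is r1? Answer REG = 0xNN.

REG = 0x5e

prologue: push r2 -> mem[0x94]=0xd2, sp=0x94
prologue: push r7 -> mem[0x93]=0x83, sp=0x93
body[0] mov  r1, #0x5e -> r1=0x5e
body[1] sub  r2, r6, #46 -> r2=0x0c
body[2] sub  r7, r5, r4 -> r7=0xb5
body[3] add  r2, r0, r2 -> r2=0x09
epilogue: pop r7=0x83, sp=0x94
epilogue: pop r2=0xd2, sp=0x95
r1 is caller-saved -> body value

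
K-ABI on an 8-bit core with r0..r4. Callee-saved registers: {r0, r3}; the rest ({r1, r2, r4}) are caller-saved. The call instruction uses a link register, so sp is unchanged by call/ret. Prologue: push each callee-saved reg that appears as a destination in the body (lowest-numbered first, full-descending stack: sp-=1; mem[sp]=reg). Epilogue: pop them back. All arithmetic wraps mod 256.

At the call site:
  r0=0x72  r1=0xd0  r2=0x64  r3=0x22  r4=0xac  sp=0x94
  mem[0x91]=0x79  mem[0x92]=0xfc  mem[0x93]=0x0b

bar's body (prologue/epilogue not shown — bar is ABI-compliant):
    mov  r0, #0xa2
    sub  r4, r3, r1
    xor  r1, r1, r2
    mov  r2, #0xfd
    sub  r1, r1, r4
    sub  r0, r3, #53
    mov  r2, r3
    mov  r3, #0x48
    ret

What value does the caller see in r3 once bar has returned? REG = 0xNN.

prologue: push r0 -> mem[0x93]=0x72, sp=0x93
prologue: push r3 -> mem[0x92]=0x22, sp=0x92
body[0] mov  r0, #0xa2 -> r0=0xa2
body[1] sub  r4, r3, r1 -> r4=0x52
body[2] xor  r1, r1, r2 -> r1=0xb4
body[3] mov  r2, #0xfd -> r2=0xfd
body[4] sub  r1, r1, r4 -> r1=0x62
body[5] sub  r0, r3, #53 -> r0=0xed
body[6] mov  r2, r3 -> r2=0x22
body[7] mov  r3, #0x48 -> r3=0x48
epilogue: pop r3=0x22, sp=0x93
epilogue: pop r0=0x72, sp=0x94
r3 is callee-saved -> restored

REG = 0x22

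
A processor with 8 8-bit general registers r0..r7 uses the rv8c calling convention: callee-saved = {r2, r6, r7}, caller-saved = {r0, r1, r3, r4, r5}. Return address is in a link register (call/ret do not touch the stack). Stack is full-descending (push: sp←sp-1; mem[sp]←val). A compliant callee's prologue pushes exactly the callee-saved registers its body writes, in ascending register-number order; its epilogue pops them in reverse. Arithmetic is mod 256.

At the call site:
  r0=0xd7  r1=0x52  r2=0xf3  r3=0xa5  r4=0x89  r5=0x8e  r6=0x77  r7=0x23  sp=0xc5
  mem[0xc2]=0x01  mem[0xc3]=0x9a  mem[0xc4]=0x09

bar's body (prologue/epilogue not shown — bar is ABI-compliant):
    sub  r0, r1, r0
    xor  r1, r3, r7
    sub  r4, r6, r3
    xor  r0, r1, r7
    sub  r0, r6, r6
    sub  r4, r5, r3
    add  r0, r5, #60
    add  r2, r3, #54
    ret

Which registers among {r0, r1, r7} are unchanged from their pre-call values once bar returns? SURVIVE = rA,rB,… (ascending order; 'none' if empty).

SURVIVE = r7

prologue: push r2 -> mem[0xc4]=0xf3, sp=0xc4
body[0] sub  r0, r1, r0 -> r0=0x7b
body[1] xor  r1, r3, r7 -> r1=0x86
body[2] sub  r4, r6, r3 -> r4=0xd2
body[3] xor  r0, r1, r7 -> r0=0xa5
body[4] sub  r0, r6, r6 -> r0=0x00
body[5] sub  r4, r5, r3 -> r4=0xe9
body[6] add  r0, r5, #60 -> r0=0xca
body[7] add  r2, r3, #54 -> r2=0xdb
epilogue: pop r2=0xf3, sp=0xc5
r0: caller-saved, written=True
r1: caller-saved, written=True
r7: callee-saved, written=False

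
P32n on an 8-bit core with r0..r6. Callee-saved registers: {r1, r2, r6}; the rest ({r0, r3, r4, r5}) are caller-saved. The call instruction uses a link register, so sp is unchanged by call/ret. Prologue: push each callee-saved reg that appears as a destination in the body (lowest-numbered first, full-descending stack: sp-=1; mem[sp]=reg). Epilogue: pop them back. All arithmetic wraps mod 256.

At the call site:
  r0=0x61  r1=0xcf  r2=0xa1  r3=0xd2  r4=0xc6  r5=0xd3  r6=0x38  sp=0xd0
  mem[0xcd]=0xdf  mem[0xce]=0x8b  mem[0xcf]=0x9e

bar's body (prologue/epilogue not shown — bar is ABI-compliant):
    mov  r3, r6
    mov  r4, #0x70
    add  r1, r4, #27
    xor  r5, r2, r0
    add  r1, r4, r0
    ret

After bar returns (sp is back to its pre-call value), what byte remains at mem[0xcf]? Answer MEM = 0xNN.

prologue: push r1 -> mem[0xcf]=0xcf, sp=0xcf
body[0] mov  r3, r6 -> r3=0x38
body[1] mov  r4, #0x70 -> r4=0x70
body[2] add  r1, r4, #27 -> r1=0x8b
body[3] xor  r5, r2, r0 -> r5=0xc0
body[4] add  r1, r4, r0 -> r1=0xd1
epilogue: pop r1=0xcf, sp=0xd0
prologue pushed ['r1'] at ['0xcf']

MEM = 0xcf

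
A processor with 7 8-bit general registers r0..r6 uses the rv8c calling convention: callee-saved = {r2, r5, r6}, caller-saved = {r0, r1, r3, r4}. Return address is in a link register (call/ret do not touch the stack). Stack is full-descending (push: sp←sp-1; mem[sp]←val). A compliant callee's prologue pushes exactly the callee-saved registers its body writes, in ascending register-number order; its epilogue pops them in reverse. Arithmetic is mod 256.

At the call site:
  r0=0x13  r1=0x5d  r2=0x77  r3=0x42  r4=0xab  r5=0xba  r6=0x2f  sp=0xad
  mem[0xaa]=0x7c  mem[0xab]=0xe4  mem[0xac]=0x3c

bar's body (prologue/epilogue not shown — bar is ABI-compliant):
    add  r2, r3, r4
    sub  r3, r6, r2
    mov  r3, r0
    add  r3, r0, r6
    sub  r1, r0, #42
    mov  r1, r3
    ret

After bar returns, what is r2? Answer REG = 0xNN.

prologue: push r2 -> mem[0xac]=0x77, sp=0xac
body[0] add  r2, r3, r4 -> r2=0xed
body[1] sub  r3, r6, r2 -> r3=0x42
body[2] mov  r3, r0 -> r3=0x13
body[3] add  r3, r0, r6 -> r3=0x42
body[4] sub  r1, r0, #42 -> r1=0xe9
body[5] mov  r1, r3 -> r1=0x42
epilogue: pop r2=0x77, sp=0xad
r2 is callee-saved -> restored

REG = 0x77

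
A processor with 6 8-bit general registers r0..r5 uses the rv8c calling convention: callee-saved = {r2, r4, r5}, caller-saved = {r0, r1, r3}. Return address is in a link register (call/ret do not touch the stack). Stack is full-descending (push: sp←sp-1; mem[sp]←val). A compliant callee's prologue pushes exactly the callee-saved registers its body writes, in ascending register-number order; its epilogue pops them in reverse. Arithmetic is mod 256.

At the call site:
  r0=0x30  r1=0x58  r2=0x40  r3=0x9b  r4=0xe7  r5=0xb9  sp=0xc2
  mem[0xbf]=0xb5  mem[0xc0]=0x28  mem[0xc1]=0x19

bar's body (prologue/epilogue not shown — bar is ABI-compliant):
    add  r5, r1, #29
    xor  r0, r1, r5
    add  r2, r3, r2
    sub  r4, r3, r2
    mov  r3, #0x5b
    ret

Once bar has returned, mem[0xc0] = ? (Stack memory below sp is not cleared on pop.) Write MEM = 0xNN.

MEM = 0xe7

prologue: push r2 → mem[0xc1]=0x40, sp=0xc1
prologue: push r4 → mem[0xc0]=0xe7, sp=0xc0
prologue: push r5 → mem[0xbf]=0xb9, sp=0xbf
body[0] add  r5, r1, #29 → r5=0x75
body[1] xor  r0, r1, r5 → r0=0x2d
body[2] add  r2, r3, r2 → r2=0xdb
body[3] sub  r4, r3, r2 → r4=0xc0
body[4] mov  r3, #0x5b → r3=0x5b
epilogue: pop r5=0xb9, sp=0xc0
epilogue: pop r4=0xe7, sp=0xc1
epilogue: pop r2=0x40, sp=0xc2
prologue pushed ['r2', 'r4', 'r5'] at ['0xc1', '0xc0', '0xbf']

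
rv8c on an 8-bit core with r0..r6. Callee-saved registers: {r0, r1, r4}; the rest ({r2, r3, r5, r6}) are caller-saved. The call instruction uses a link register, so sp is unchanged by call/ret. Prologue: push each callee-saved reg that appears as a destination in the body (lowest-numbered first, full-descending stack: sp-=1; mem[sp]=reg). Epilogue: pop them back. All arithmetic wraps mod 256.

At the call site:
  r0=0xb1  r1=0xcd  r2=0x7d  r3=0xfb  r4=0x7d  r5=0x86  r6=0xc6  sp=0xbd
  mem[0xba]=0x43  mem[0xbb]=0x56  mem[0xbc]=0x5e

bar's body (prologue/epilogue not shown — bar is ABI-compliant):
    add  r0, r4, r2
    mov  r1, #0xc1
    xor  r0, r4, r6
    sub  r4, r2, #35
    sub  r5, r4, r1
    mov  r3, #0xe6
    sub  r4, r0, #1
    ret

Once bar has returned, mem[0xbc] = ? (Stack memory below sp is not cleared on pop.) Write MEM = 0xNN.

prologue: push r0 -> mem[0xbc]=0xb1, sp=0xbc
prologue: push r1 -> mem[0xbb]=0xcd, sp=0xbb
prologue: push r4 -> mem[0xba]=0x7d, sp=0xba
body[0] add  r0, r4, r2 -> r0=0xfa
body[1] mov  r1, #0xc1 -> r1=0xc1
body[2] xor  r0, r4, r6 -> r0=0xbb
body[3] sub  r4, r2, #35 -> r4=0x5a
body[4] sub  r5, r4, r1 -> r5=0x99
body[5] mov  r3, #0xe6 -> r3=0xe6
body[6] sub  r4, r0, #1 -> r4=0xba
epilogue: pop r4=0x7d, sp=0xbb
epilogue: pop r1=0xcd, sp=0xbc
epilogue: pop r0=0xb1, sp=0xbd
prologue pushed ['r0', 'r1', 'r4'] at ['0xbc', '0xbb', '0xba']

MEM = 0xb1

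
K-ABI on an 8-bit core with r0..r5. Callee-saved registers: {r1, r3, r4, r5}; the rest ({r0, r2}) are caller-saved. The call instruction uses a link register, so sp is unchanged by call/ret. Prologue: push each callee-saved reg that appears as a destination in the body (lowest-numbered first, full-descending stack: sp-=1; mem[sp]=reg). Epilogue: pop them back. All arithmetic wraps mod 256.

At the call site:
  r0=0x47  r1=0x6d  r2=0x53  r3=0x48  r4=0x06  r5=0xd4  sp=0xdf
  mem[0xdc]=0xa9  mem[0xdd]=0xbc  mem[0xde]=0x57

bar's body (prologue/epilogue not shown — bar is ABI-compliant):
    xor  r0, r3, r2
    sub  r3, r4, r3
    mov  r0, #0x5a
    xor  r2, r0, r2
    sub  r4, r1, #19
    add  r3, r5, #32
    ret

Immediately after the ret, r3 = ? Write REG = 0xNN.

prologue: push r3 -> mem[0xde]=0x48, sp=0xde
prologue: push r4 -> mem[0xdd]=0x06, sp=0xdd
body[0] xor  r0, r3, r2 -> r0=0x1b
body[1] sub  r3, r4, r3 -> r3=0xbe
body[2] mov  r0, #0x5a -> r0=0x5a
body[3] xor  r2, r0, r2 -> r2=0x09
body[4] sub  r4, r1, #19 -> r4=0x5a
body[5] add  r3, r5, #32 -> r3=0xf4
epilogue: pop r4=0x06, sp=0xde
epilogue: pop r3=0x48, sp=0xdf
r3 is callee-saved -> restored

REG = 0x48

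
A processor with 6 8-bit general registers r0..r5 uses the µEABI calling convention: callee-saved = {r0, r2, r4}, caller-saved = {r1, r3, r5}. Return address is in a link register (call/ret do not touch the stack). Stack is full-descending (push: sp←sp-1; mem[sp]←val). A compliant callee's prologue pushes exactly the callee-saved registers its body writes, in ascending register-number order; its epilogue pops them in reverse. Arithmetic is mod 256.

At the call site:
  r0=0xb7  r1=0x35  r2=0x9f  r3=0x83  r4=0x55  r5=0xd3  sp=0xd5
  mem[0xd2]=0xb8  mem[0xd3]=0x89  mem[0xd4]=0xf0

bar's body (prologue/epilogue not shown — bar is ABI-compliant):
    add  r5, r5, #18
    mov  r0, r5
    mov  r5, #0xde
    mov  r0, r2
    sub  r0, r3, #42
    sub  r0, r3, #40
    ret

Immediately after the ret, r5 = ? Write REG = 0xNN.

prologue: push r0 → mem[0xd4]=0xb7, sp=0xd4
body[0] add  r5, r5, #18 → r5=0xe5
body[1] mov  r0, r5 → r0=0xe5
body[2] mov  r5, #0xde → r5=0xde
body[3] mov  r0, r2 → r0=0x9f
body[4] sub  r0, r3, #42 → r0=0x59
body[5] sub  r0, r3, #40 → r0=0x5b
epilogue: pop r0=0xb7, sp=0xd5
r5 is caller-saved → body value

REG = 0xde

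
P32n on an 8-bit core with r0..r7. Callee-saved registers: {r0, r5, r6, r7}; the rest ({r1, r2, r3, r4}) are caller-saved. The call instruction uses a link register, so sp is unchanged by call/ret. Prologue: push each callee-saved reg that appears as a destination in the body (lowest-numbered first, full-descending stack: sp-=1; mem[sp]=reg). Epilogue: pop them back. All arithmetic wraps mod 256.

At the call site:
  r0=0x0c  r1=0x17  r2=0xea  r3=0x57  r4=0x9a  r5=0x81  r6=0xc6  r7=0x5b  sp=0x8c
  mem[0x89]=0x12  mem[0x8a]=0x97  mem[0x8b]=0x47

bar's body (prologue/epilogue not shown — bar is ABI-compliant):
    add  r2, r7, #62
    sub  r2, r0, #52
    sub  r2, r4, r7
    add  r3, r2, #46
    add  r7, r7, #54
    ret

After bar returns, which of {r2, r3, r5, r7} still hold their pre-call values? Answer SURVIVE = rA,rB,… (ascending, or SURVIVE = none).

SURVIVE = r5,r7

prologue: push r7 -> mem[0x8b]=0x5b, sp=0x8b
body[0] add  r2, r7, #62 -> r2=0x99
body[1] sub  r2, r0, #52 -> r2=0xd8
body[2] sub  r2, r4, r7 -> r2=0x3f
body[3] add  r3, r2, #46 -> r3=0x6d
body[4] add  r7, r7, #54 -> r7=0x91
epilogue: pop r7=0x5b, sp=0x8c
r2: caller-saved, written=True
r3: caller-saved, written=True
r5: callee-saved, written=False
r7: callee-saved, written=True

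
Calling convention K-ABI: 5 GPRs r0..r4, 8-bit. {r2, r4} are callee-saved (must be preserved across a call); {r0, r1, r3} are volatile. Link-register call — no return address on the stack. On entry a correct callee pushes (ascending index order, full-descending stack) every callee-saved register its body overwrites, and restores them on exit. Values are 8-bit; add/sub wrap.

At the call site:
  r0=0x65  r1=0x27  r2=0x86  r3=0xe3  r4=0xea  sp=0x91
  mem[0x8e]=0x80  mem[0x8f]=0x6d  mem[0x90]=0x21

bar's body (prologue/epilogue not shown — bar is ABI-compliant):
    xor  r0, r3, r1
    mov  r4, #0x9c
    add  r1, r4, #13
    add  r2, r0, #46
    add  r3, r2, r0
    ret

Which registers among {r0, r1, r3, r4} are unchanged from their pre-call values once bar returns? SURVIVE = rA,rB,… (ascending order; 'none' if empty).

SURVIVE = r4

prologue: push r2 → mem[0x90]=0x86, sp=0x90
prologue: push r4 → mem[0x8f]=0xea, sp=0x8f
body[0] xor  r0, r3, r1 → r0=0xc4
body[1] mov  r4, #0x9c → r4=0x9c
body[2] add  r1, r4, #13 → r1=0xa9
body[3] add  r2, r0, #46 → r2=0xf2
body[4] add  r3, r2, r0 → r3=0xb6
epilogue: pop r4=0xea, sp=0x90
epilogue: pop r2=0x86, sp=0x91
r0: caller-saved, written=True
r1: caller-saved, written=True
r3: caller-saved, written=True
r4: callee-saved, written=True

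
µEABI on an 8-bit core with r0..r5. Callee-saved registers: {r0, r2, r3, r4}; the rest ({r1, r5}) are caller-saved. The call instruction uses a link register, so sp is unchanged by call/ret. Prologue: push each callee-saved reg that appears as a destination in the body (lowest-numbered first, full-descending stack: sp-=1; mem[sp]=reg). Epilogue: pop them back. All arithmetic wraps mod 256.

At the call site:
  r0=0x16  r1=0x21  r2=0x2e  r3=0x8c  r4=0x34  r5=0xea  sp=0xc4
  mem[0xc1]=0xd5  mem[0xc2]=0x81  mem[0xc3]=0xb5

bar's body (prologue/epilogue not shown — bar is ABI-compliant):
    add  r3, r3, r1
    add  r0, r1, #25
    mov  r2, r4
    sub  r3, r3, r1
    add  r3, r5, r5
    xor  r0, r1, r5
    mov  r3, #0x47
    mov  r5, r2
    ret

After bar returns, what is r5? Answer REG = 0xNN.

prologue: push r0 → mem[0xc3]=0x16, sp=0xc3
prologue: push r2 → mem[0xc2]=0x2e, sp=0xc2
prologue: push r3 → mem[0xc1]=0x8c, sp=0xc1
body[0] add  r3, r3, r1 → r3=0xad
body[1] add  r0, r1, #25 → r0=0x3a
body[2] mov  r2, r4 → r2=0x34
body[3] sub  r3, r3, r1 → r3=0x8c
body[4] add  r3, r5, r5 → r3=0xd4
body[5] xor  r0, r1, r5 → r0=0xcb
body[6] mov  r3, #0x47 → r3=0x47
body[7] mov  r5, r2 → r5=0x34
epilogue: pop r3=0x8c, sp=0xc2
epilogue: pop r2=0x2e, sp=0xc3
epilogue: pop r0=0x16, sp=0xc4
r5 is caller-saved → body value

REG = 0x34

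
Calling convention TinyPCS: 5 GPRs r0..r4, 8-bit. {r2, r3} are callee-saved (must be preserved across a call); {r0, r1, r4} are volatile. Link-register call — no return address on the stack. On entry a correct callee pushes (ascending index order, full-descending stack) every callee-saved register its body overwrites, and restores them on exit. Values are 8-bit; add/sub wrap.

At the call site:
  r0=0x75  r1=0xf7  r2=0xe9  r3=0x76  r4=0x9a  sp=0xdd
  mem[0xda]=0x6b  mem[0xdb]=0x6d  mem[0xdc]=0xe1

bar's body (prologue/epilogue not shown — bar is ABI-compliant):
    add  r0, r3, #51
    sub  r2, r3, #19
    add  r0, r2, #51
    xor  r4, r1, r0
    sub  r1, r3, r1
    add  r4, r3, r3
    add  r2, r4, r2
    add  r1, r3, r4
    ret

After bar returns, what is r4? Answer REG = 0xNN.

REG = 0xec

prologue: push r2 → mem[0xdc]=0xe9, sp=0xdc
body[0] add  r0, r3, #51 → r0=0xa9
body[1] sub  r2, r3, #19 → r2=0x63
body[2] add  r0, r2, #51 → r0=0x96
body[3] xor  r4, r1, r0 → r4=0x61
body[4] sub  r1, r3, r1 → r1=0x7f
body[5] add  r4, r3, r3 → r4=0xec
body[6] add  r2, r4, r2 → r2=0x4f
body[7] add  r1, r3, r4 → r1=0x62
epilogue: pop r2=0xe9, sp=0xdd
r4 is caller-saved → body value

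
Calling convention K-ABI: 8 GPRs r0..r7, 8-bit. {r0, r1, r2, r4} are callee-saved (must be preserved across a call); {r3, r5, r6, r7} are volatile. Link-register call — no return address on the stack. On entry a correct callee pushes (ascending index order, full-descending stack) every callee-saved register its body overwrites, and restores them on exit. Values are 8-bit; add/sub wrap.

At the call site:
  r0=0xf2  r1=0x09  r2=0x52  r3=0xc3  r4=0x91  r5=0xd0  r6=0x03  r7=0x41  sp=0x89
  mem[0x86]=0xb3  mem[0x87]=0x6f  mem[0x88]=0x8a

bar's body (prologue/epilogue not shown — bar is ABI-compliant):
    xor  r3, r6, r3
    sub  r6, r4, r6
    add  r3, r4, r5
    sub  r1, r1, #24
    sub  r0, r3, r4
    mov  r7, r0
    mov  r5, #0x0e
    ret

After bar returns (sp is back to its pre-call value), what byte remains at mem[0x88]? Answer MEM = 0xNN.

prologue: push r0 -> mem[0x88]=0xf2, sp=0x88
prologue: push r1 -> mem[0x87]=0x09, sp=0x87
body[0] xor  r3, r6, r3 -> r3=0xc0
body[1] sub  r6, r4, r6 -> r6=0x8e
body[2] add  r3, r4, r5 -> r3=0x61
body[3] sub  r1, r1, #24 -> r1=0xf1
body[4] sub  r0, r3, r4 -> r0=0xd0
body[5] mov  r7, r0 -> r7=0xd0
body[6] mov  r5, #0x0e -> r5=0x0e
epilogue: pop r1=0x09, sp=0x88
epilogue: pop r0=0xf2, sp=0x89
prologue pushed ['r0', 'r1'] at ['0x88', '0x87']

MEM = 0xf2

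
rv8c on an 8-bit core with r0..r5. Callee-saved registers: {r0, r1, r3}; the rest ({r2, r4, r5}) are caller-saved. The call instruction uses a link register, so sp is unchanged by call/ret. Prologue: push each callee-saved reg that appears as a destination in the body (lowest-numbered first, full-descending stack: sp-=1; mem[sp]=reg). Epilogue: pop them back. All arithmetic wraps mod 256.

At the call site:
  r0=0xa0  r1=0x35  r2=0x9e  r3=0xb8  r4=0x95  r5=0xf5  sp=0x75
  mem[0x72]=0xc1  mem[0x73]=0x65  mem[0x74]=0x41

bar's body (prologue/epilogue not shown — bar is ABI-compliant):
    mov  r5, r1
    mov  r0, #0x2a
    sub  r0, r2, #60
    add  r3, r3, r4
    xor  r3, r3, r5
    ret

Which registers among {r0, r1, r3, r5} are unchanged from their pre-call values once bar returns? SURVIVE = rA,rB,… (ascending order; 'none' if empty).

SURVIVE = r0,r1,r3

prologue: push r0 → mem[0x74]=0xa0, sp=0x74
prologue: push r3 → mem[0x73]=0xb8, sp=0x73
body[0] mov  r5, r1 → r5=0x35
body[1] mov  r0, #0x2a → r0=0x2a
body[2] sub  r0, r2, #60 → r0=0x62
body[3] add  r3, r3, r4 → r3=0x4d
body[4] xor  r3, r3, r5 → r3=0x78
epilogue: pop r3=0xb8, sp=0x74
epilogue: pop r0=0xa0, sp=0x75
r0: callee-saved, written=True
r1: callee-saved, written=False
r3: callee-saved, written=True
r5: caller-saved, written=True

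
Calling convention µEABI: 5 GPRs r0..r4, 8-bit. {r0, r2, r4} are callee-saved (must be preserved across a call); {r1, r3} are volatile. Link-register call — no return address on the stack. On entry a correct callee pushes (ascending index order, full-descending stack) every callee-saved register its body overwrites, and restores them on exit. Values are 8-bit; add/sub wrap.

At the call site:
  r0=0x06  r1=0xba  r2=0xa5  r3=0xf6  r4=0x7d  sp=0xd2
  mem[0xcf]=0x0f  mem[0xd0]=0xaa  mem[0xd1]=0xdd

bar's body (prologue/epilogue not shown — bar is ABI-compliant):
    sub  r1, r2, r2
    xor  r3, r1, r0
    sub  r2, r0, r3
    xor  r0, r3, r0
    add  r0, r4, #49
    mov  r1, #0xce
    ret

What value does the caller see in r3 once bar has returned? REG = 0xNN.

prologue: push r0 → mem[0xd1]=0x06, sp=0xd1
prologue: push r2 → mem[0xd0]=0xa5, sp=0xd0
body[0] sub  r1, r2, r2 → r1=0x00
body[1] xor  r3, r1, r0 → r3=0x06
body[2] sub  r2, r0, r3 → r2=0x00
body[3] xor  r0, r3, r0 → r0=0x00
body[4] add  r0, r4, #49 → r0=0xae
body[5] mov  r1, #0xce → r1=0xce
epilogue: pop r2=0xa5, sp=0xd1
epilogue: pop r0=0x06, sp=0xd2
r3 is caller-saved → body value

REG = 0x06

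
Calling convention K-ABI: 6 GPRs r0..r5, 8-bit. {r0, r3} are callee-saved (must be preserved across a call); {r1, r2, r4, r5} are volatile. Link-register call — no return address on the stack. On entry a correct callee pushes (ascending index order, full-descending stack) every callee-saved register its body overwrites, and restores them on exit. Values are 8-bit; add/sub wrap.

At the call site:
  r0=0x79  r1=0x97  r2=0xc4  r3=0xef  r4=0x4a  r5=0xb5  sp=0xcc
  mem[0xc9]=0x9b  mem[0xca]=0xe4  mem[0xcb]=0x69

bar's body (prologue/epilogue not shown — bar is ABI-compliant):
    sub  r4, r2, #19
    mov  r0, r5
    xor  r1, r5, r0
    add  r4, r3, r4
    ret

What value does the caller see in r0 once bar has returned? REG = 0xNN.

prologue: push r0 -> mem[0xcb]=0x79, sp=0xcb
body[0] sub  r4, r2, #19 -> r4=0xb1
body[1] mov  r0, r5 -> r0=0xb5
body[2] xor  r1, r5, r0 -> r1=0x00
body[3] add  r4, r3, r4 -> r4=0xa0
epilogue: pop r0=0x79, sp=0xcc
r0 is callee-saved -> restored

REG = 0x79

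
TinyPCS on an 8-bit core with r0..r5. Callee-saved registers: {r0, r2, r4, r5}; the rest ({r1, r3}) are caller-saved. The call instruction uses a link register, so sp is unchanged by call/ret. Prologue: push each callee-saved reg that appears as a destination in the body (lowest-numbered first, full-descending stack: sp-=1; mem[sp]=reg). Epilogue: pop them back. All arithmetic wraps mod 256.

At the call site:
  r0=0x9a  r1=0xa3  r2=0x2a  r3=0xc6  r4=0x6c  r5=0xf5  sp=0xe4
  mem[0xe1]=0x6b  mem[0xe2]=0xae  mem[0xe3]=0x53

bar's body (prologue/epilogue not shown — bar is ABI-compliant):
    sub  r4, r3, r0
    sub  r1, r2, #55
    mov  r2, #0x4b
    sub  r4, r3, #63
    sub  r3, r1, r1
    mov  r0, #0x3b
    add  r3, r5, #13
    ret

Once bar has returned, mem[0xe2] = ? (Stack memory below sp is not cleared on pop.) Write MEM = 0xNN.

MEM = 0x2a

prologue: push r0 → mem[0xe3]=0x9a, sp=0xe3
prologue: push r2 → mem[0xe2]=0x2a, sp=0xe2
prologue: push r4 → mem[0xe1]=0x6c, sp=0xe1
body[0] sub  r4, r3, r0 → r4=0x2c
body[1] sub  r1, r2, #55 → r1=0xf3
body[2] mov  r2, #0x4b → r2=0x4b
body[3] sub  r4, r3, #63 → r4=0x87
body[4] sub  r3, r1, r1 → r3=0x00
body[5] mov  r0, #0x3b → r0=0x3b
body[6] add  r3, r5, #13 → r3=0x02
epilogue: pop r4=0x6c, sp=0xe2
epilogue: pop r2=0x2a, sp=0xe3
epilogue: pop r0=0x9a, sp=0xe4
prologue pushed ['r0', 'r2', 'r4'] at ['0xe3', '0xe2', '0xe1']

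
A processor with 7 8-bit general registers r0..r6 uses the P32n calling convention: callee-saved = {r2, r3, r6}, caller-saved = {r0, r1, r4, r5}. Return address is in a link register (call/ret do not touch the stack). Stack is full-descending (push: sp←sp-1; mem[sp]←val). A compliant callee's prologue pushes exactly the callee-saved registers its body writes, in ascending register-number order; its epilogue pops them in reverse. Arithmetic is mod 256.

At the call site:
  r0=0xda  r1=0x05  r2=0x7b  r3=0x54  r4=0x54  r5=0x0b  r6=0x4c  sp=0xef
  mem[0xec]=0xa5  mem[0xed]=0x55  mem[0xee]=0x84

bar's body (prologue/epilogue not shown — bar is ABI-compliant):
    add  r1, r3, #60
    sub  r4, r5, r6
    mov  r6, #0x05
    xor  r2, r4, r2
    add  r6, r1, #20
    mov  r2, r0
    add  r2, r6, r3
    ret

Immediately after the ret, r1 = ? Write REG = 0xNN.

prologue: push r2 → mem[0xee]=0x7b, sp=0xee
prologue: push r6 → mem[0xed]=0x4c, sp=0xed
body[0] add  r1, r3, #60 → r1=0x90
body[1] sub  r4, r5, r6 → r4=0xbf
body[2] mov  r6, #0x05 → r6=0x05
body[3] xor  r2, r4, r2 → r2=0xc4
body[4] add  r6, r1, #20 → r6=0xa4
body[5] mov  r2, r0 → r2=0xda
body[6] add  r2, r6, r3 → r2=0xf8
epilogue: pop r6=0x4c, sp=0xee
epilogue: pop r2=0x7b, sp=0xef
r1 is caller-saved → body value

REG = 0x90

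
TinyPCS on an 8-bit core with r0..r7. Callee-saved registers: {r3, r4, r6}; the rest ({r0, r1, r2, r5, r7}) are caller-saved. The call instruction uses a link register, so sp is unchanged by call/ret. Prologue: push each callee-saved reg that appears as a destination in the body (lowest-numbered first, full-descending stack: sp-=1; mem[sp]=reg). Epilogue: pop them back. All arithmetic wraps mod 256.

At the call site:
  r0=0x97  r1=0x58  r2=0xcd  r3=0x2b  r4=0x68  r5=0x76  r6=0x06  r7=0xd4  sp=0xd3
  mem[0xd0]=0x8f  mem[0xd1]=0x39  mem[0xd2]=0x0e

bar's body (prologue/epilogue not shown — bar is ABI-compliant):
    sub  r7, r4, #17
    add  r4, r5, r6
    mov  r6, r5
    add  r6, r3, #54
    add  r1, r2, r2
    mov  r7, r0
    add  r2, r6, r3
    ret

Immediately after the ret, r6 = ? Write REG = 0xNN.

prologue: push r4 → mem[0xd2]=0x68, sp=0xd2
prologue: push r6 → mem[0xd1]=0x06, sp=0xd1
body[0] sub  r7, r4, #17 → r7=0x57
body[1] add  r4, r5, r6 → r4=0x7c
body[2] mov  r6, r5 → r6=0x76
body[3] add  r6, r3, #54 → r6=0x61
body[4] add  r1, r2, r2 → r1=0x9a
body[5] mov  r7, r0 → r7=0x97
body[6] add  r2, r6, r3 → r2=0x8c
epilogue: pop r6=0x06, sp=0xd2
epilogue: pop r4=0x68, sp=0xd3
r6 is callee-saved → restored

REG = 0x06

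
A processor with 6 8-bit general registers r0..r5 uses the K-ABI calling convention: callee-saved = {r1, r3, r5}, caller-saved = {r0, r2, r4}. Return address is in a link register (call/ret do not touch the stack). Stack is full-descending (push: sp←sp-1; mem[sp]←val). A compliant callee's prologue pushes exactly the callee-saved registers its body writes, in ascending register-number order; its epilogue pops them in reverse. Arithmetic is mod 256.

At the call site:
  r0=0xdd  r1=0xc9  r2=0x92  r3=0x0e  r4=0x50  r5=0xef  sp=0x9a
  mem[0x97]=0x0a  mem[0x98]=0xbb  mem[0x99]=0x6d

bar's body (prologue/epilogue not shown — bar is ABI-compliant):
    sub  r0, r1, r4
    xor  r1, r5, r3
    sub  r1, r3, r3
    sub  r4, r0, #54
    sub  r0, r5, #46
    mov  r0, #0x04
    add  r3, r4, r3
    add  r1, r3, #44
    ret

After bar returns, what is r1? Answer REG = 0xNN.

REG = 0xc9

prologue: push r1 → mem[0x99]=0xc9, sp=0x99
prologue: push r3 → mem[0x98]=0x0e, sp=0x98
body[0] sub  r0, r1, r4 → r0=0x79
body[1] xor  r1, r5, r3 → r1=0xe1
body[2] sub  r1, r3, r3 → r1=0x00
body[3] sub  r4, r0, #54 → r4=0x43
body[4] sub  r0, r5, #46 → r0=0xc1
body[5] mov  r0, #0x04 → r0=0x04
body[6] add  r3, r4, r3 → r3=0x51
body[7] add  r1, r3, #44 → r1=0x7d
epilogue: pop r3=0x0e, sp=0x99
epilogue: pop r1=0xc9, sp=0x9a
r1 is callee-saved → restored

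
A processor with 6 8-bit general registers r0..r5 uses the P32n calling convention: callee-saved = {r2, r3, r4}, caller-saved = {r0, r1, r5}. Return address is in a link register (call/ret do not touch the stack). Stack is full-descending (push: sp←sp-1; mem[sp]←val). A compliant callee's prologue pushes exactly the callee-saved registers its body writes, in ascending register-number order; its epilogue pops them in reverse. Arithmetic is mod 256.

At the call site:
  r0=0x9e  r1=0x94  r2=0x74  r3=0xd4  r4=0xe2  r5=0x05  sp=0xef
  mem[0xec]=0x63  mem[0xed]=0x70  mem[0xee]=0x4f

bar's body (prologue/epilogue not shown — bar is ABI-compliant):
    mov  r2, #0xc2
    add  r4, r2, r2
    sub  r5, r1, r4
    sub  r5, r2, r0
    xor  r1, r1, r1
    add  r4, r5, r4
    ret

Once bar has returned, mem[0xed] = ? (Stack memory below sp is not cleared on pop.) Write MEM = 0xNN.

prologue: push r2 → mem[0xee]=0x74, sp=0xee
prologue: push r4 → mem[0xed]=0xe2, sp=0xed
body[0] mov  r2, #0xc2 → r2=0xc2
body[1] add  r4, r2, r2 → r4=0x84
body[2] sub  r5, r1, r4 → r5=0x10
body[3] sub  r5, r2, r0 → r5=0x24
body[4] xor  r1, r1, r1 → r1=0x00
body[5] add  r4, r5, r4 → r4=0xa8
epilogue: pop r4=0xe2, sp=0xee
epilogue: pop r2=0x74, sp=0xef
prologue pushed ['r2', 'r4'] at ['0xee', '0xed']

MEM = 0xe2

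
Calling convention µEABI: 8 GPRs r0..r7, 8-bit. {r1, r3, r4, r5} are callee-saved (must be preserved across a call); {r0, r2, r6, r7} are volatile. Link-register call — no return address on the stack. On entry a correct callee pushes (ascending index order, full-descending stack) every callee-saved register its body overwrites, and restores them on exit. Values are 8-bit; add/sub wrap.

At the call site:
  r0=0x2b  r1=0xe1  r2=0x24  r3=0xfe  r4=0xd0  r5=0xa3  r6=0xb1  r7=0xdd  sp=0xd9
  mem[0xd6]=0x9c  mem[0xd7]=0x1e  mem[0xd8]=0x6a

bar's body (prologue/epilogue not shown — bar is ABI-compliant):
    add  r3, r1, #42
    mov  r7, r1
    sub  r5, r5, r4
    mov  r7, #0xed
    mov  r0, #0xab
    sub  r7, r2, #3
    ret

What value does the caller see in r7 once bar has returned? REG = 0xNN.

REG = 0x21

prologue: push r3 -> mem[0xd8]=0xfe, sp=0xd8
prologue: push r5 -> mem[0xd7]=0xa3, sp=0xd7
body[0] add  r3, r1, #42 -> r3=0x0b
body[1] mov  r7, r1 -> r7=0xe1
body[2] sub  r5, r5, r4 -> r5=0xd3
body[3] mov  r7, #0xed -> r7=0xed
body[4] mov  r0, #0xab -> r0=0xab
body[5] sub  r7, r2, #3 -> r7=0x21
epilogue: pop r5=0xa3, sp=0xd8
epilogue: pop r3=0xfe, sp=0xd9
r7 is caller-saved -> body value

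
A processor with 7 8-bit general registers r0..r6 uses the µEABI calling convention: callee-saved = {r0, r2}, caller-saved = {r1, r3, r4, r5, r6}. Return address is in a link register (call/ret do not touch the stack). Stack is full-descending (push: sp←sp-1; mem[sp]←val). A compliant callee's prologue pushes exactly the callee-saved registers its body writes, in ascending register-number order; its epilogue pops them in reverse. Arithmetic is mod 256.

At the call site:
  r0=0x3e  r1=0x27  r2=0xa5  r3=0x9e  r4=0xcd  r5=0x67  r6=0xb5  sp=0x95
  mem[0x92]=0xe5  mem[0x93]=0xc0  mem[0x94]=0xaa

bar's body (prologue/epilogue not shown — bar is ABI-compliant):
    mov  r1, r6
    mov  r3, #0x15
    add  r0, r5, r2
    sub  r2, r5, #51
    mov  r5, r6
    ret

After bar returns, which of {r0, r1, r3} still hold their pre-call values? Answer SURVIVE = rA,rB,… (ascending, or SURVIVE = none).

prologue: push r0 → mem[0x94]=0x3e, sp=0x94
prologue: push r2 → mem[0x93]=0xa5, sp=0x93
body[0] mov  r1, r6 → r1=0xb5
body[1] mov  r3, #0x15 → r3=0x15
body[2] add  r0, r5, r2 → r0=0x0c
body[3] sub  r2, r5, #51 → r2=0x34
body[4] mov  r5, r6 → r5=0xb5
epilogue: pop r2=0xa5, sp=0x94
epilogue: pop r0=0x3e, sp=0x95
r0: callee-saved, written=True
r1: caller-saved, written=True
r3: caller-saved, written=True

SURVIVE = r0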